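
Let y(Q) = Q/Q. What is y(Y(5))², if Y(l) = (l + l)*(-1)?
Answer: 1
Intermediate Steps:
Y(l) = -2*l (Y(l) = (2*l)*(-1) = -2*l)
y(Q) = 1
y(Y(5))² = 1² = 1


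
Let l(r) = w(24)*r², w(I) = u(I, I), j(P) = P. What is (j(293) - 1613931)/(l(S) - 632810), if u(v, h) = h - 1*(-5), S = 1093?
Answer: -1613638/34012011 ≈ -0.047443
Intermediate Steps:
u(v, h) = 5 + h (u(v, h) = h + 5 = 5 + h)
w(I) = 5 + I
l(r) = 29*r² (l(r) = (5 + 24)*r² = 29*r²)
(j(293) - 1613931)/(l(S) - 632810) = (293 - 1613931)/(29*1093² - 632810) = -1613638/(29*1194649 - 632810) = -1613638/(34644821 - 632810) = -1613638/34012011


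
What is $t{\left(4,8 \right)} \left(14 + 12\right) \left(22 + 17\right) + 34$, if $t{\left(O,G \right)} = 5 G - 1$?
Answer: $39580$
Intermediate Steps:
$t{\left(O,G \right)} = -1 + 5 G$
$t{\left(4,8 \right)} \left(14 + 12\right) \left(22 + 17\right) + 34 = \left(-1 + 5 \cdot 8\right) \left(14 + 12\right) \left(22 + 17\right) + 34 = \left(-1 + 40\right) 26 \cdot 39 + 34 = 39 \cdot 1014 + 34 = 39546 + 34 = 39580$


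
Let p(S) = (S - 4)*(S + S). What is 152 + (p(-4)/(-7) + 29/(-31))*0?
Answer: 152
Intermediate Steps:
p(S) = 2*S*(-4 + S) (p(S) = (-4 + S)*(2*S) = 2*S*(-4 + S))
152 + (p(-4)/(-7) + 29/(-31))*0 = 152 + ((2*(-4)*(-4 - 4))/(-7) + 29/(-31))*0 = 152 + ((2*(-4)*(-8))*(-1/7) + 29*(-1/31))*0 = 152 + (64*(-1/7) - 29/31)*0 = 152 + (-64/7 - 29/31)*0 = 152 - 2187/217*0 = 152 + 0 = 152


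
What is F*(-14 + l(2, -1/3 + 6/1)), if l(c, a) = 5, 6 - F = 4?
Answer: -18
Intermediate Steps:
F = 2 (F = 6 - 1*4 = 6 - 4 = 2)
F*(-14 + l(2, -1/3 + 6/1)) = 2*(-14 + 5) = 2*(-9) = -18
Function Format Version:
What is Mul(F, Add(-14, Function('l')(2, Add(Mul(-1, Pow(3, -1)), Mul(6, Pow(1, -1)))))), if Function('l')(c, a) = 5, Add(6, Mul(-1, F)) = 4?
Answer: -18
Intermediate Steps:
F = 2 (F = Add(6, Mul(-1, 4)) = Add(6, -4) = 2)
Mul(F, Add(-14, Function('l')(2, Add(Mul(-1, Pow(3, -1)), Mul(6, Pow(1, -1)))))) = Mul(2, Add(-14, 5)) = Mul(2, -9) = -18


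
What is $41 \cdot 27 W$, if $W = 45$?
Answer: $49815$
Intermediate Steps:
$41 \cdot 27 W = 41 \cdot 27 \cdot 45 = 1107 \cdot 45 = 49815$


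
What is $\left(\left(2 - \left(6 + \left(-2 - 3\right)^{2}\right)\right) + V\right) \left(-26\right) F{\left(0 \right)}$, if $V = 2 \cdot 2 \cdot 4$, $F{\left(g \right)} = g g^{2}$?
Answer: $0$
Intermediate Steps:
$F{\left(g \right)} = g^{3}$
$V = 16$ ($V = 4 \cdot 4 = 16$)
$\left(\left(2 - \left(6 + \left(-2 - 3\right)^{2}\right)\right) + V\right) \left(-26\right) F{\left(0 \right)} = \left(\left(2 - \left(6 + \left(-2 - 3\right)^{2}\right)\right) + 16\right) \left(-26\right) 0^{3} = \left(\left(2 - 31\right) + 16\right) \left(-26\right) 0 = \left(-29 + 16\right) \left(-26\right) 0 = \left(-13\right) \left(-26\right) 0 = 338 \cdot 0 = 0$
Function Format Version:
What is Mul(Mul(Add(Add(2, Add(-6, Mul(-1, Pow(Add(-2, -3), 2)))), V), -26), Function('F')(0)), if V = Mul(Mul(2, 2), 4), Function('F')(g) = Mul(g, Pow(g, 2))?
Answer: 0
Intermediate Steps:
Function('F')(g) = Pow(g, 3)
V = 16 (V = Mul(4, 4) = 16)
Mul(Mul(Add(Add(2, Add(-6, Mul(-1, Pow(Add(-2, -3), 2)))), V), -26), Function('F')(0)) = Mul(Mul(Add(Add(2, Add(-6, Mul(-1, Pow(Add(-2, -3), 2)))), 16), -26), Pow(0, 3)) = Mul(Mul(Add(Add(2, Add(-6, Mul(-1, Pow(-5, 2)))), 16), -26), 0) = Mul(Mul(Add(Add(2, Add(-6, Mul(-1, 25))), 16), -26), 0) = Mul(Mul(Add(Add(2, Add(-6, -25)), 16), -26), 0) = Mul(Mul(Add(Add(2, -31), 16), -26), 0) = Mul(Mul(Add(-29, 16), -26), 0) = Mul(Mul(-13, -26), 0) = Mul(338, 0) = 0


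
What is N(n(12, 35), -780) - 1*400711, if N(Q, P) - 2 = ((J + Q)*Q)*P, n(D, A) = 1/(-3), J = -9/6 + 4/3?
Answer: -400839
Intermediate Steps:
J = -1/6 (J = -9*1/6 + 4*(1/3) = -3/2 + 4/3 = -1/6 ≈ -0.16667)
n(D, A) = -1/3
N(Q, P) = 2 + P*Q*(-1/6 + Q) (N(Q, P) = 2 + ((-1/6 + Q)*Q)*P = 2 + (Q*(-1/6 + Q))*P = 2 + P*Q*(-1/6 + Q))
N(n(12, 35), -780) - 1*400711 = (2 - 780*(-1/3)**2 - 1/6*(-780)*(-1/3)) - 1*400711 = (2 - 780*1/9 - 130/3) - 400711 = (2 - 260/3 - 130/3) - 400711 = -128 - 400711 = -400839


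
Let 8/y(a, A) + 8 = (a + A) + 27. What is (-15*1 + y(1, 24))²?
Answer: 26569/121 ≈ 219.58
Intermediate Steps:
y(a, A) = 8/(19 + A + a) (y(a, A) = 8/(-8 + ((a + A) + 27)) = 8/(-8 + ((A + a) + 27)) = 8/(-8 + (27 + A + a)) = 8/(19 + A + a))
(-15*1 + y(1, 24))² = (-15*1 + 8/(19 + 24 + 1))² = (-15 + 8/44)² = (-15 + 8*(1/44))² = (-15 + 2/11)² = (-163/11)² = 26569/121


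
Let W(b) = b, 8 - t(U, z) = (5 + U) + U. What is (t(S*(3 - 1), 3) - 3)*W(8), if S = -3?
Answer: 96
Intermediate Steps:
t(U, z) = 3 - 2*U (t(U, z) = 8 - ((5 + U) + U) = 8 - (5 + 2*U) = 8 + (-5 - 2*U) = 3 - 2*U)
(t(S*(3 - 1), 3) - 3)*W(8) = ((3 - (-6)*(3 - 1)) - 3)*8 = ((3 - (-6)*2) - 3)*8 = ((3 - 2*(-6)) - 3)*8 = ((3 + 12) - 3)*8 = (15 - 3)*8 = 12*8 = 96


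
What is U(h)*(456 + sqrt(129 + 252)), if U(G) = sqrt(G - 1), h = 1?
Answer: 0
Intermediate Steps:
U(G) = sqrt(-1 + G)
U(h)*(456 + sqrt(129 + 252)) = sqrt(-1 + 1)*(456 + sqrt(129 + 252)) = sqrt(0)*(456 + sqrt(381)) = 0*(456 + sqrt(381)) = 0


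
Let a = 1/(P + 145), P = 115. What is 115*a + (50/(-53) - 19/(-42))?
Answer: -2819/57876 ≈ -0.048708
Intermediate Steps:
a = 1/260 (a = 1/(115 + 145) = 1/260 ≈ 0.0038462)
115*a + (50/(-53) - 19/(-42)) = 115*(1/260) + (50/(-53) - 19/(-42)) = 23/52 + (50*(-1/53) - 19*(-1/42)) = 23/52 + (-50/53 + 19/42) = 23/52 - 1093/2226 = -2819/57876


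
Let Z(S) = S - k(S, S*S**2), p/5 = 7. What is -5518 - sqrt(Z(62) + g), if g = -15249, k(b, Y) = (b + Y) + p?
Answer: -5518 - 2*I*sqrt(63403) ≈ -5518.0 - 503.6*I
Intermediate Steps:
p = 35 (p = 5*7 = 35)
k(b, Y) = 35 + Y + b (k(b, Y) = (b + Y) + 35 = (Y + b) + 35 = 35 + Y + b)
Z(S) = -35 - S**3 (Z(S) = S - (35 + S*S**2 + S) = S - (35 + S**3 + S) = S - (35 + S + S**3) = S + (-35 - S - S**3) = -35 - S**3)
-5518 - sqrt(Z(62) + g) = -5518 - sqrt((-35 - 1*62**3) - 15249) = -5518 - sqrt((-35 - 1*238328) - 15249) = -5518 - sqrt((-35 - 238328) - 15249) = -5518 - sqrt(-238363 - 15249) = -5518 - sqrt(-253612) = -5518 - 2*I*sqrt(63403)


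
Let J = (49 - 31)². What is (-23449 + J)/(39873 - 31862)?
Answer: -23125/8011 ≈ -2.8867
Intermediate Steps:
J = 324 (J = 18² = 324)
(-23449 + J)/(39873 - 31862) = (-23449 + 324)/(39873 - 31862) = -23125/8011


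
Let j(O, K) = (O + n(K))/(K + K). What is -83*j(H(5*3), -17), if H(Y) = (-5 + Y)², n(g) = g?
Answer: 6889/34 ≈ 202.62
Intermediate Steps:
j(O, K) = (K + O)/(2*K) (j(O, K) = (O + K)/(K + K) = (K + O)/((2*K)) = (K + O)*(1/(2*K)) = (K + O)/(2*K))
-83*j(H(5*3), -17) = -83*(-17 + (-5 + 5*3)²)/(2*(-17)) = -83*(-1)*(-17 + (-5 + 15)²)/(2*17) = -83*(-1)*(-17 + 10²)/(2*17) = -83*(-1)*(-17 + 100)/(2*17) = -83*(-1)*83/(2*17) = -83*(-83/34) = 6889/34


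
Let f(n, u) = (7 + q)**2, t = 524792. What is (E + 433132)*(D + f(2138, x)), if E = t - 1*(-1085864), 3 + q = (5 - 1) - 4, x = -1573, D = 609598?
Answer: 1245921777832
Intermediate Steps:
q = -3 (q = -3 + ((5 - 1) - 4) = -3 + (4 - 4) = -3 + 0 = -3)
f(n, u) = 16 (f(n, u) = (7 - 3)**2 = 4**2 = 16)
E = 1610656 (E = 524792 - 1*(-1085864) = 524792 + 1085864 = 1610656)
(E + 433132)*(D + f(2138, x)) = (1610656 + 433132)*(609598 + 16) = 2043788*609614 = 1245921777832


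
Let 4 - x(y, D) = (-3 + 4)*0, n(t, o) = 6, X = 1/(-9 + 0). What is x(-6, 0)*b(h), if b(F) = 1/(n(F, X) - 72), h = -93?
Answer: -2/33 ≈ -0.060606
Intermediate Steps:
X = -1/9 (X = 1/(-9) = -1/9 ≈ -0.11111)
x(y, D) = 4 (x(y, D) = 4 - (-3 + 4)*0 = 4 - 0 = 4 - 1*0 = 4 + 0 = 4)
b(F) = -1/66 (b(F) = 1/(6 - 72) = 1/(-66) = -1/66)
x(-6, 0)*b(h) = 4*(-1/66) = -2/33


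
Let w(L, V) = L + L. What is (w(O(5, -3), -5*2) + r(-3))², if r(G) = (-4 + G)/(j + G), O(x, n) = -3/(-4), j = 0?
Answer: 529/36 ≈ 14.694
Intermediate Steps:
O(x, n) = ¾ (O(x, n) = -3*(-¼) = ¾)
w(L, V) = 2*L
r(G) = (-4 + G)/G (r(G) = (-4 + G)/(0 + G) = (-4 + G)/G)
(w(O(5, -3), -5*2) + r(-3))² = (2*(¾) + (-4 - 3)/(-3))² = (3/2 - ⅓*(-7))² = (3/2 + 7/3)² = (23/6)² = 529/36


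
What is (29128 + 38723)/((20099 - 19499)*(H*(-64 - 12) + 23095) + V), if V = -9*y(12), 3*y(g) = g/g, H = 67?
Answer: 22617/3600599 ≈ 0.0062815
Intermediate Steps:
y(g) = ⅓ (y(g) = (g/g)/3 = (⅓)*1 = ⅓)
V = -3 (V = -9*⅓ = -3)
(29128 + 38723)/((20099 - 19499)*(H*(-64 - 12) + 23095) + V) = (29128 + 38723)/((20099 - 19499)*(67*(-64 - 12) + 23095) - 3) = 67851/(600*(67*(-76) + 23095) - 3) = 67851/(600*(-5092 + 23095) - 3) = 67851/(600*18003 - 3) = 67851/(10801800 - 3) = 67851/10801797 = 67851*(1/10801797) = 22617/3600599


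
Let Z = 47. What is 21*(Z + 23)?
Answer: 1470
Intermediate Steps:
21*(Z + 23) = 21*(47 + 23) = 21*70 = 1470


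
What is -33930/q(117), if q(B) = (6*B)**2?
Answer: -145/2106 ≈ -0.068851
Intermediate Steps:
q(B) = 36*B**2
-33930/q(117) = -33930/(36*117**2) = -33930/(36*13689) = -33930/492804 = -33930*1/492804 = -145/2106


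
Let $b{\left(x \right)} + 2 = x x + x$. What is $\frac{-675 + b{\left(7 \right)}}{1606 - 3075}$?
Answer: $\frac{621}{1469} \approx 0.42274$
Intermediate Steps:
$b{\left(x \right)} = -2 + x + x^{2}$ ($b{\left(x \right)} = -2 + \left(x x + x\right) = -2 + \left(x^{2} + x\right) = -2 + \left(x + x^{2}\right) = -2 + x + x^{2}$)
$\frac{-675 + b{\left(7 \right)}}{1606 - 3075} = \frac{-675 + \left(-2 + 7 + 7^{2}\right)}{1606 - 3075} = \frac{-675 + \left(-2 + 7 + 49\right)}{-1469} = \left(-675 + 54\right) \left(- \frac{1}{1469}\right) = \left(-621\right) \left(- \frac{1}{1469}\right) = \frac{621}{1469}$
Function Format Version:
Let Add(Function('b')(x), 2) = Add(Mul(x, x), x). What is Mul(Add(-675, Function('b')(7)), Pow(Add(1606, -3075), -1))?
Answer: Rational(621, 1469) ≈ 0.42274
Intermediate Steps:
Function('b')(x) = Add(-2, x, Pow(x, 2)) (Function('b')(x) = Add(-2, Add(Mul(x, x), x)) = Add(-2, Add(Pow(x, 2), x)) = Add(-2, Add(x, Pow(x, 2))) = Add(-2, x, Pow(x, 2)))
Mul(Add(-675, Function('b')(7)), Pow(Add(1606, -3075), -1)) = Mul(Add(-675, Add(-2, 7, Pow(7, 2))), Pow(Add(1606, -3075), -1)) = Mul(Add(-675, Add(-2, 7, 49)), Pow(-1469, -1)) = Mul(Add(-675, 54), Rational(-1, 1469)) = Mul(-621, Rational(-1, 1469)) = Rational(621, 1469)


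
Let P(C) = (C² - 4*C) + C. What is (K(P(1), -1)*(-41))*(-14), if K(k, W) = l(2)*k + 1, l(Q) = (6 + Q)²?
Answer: -72898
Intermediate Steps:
P(C) = C² - 3*C
K(k, W) = 1 + 64*k (K(k, W) = (6 + 2)²*k + 1 = 8²*k + 1 = 64*k + 1 = 1 + 64*k)
(K(P(1), -1)*(-41))*(-14) = ((1 + 64*(1*(-3 + 1)))*(-41))*(-14) = ((1 + 64*(1*(-2)))*(-41))*(-14) = ((1 + 64*(-2))*(-41))*(-14) = ((1 - 128)*(-41))*(-14) = -127*(-41)*(-14) = 5207*(-14) = -72898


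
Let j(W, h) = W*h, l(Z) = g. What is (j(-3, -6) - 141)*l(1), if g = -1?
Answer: 123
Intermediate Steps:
l(Z) = -1
(j(-3, -6) - 141)*l(1) = (-3*(-6) - 141)*(-1) = (18 - 141)*(-1) = -123*(-1) = 123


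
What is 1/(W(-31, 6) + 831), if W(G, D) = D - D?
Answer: 1/831 ≈ 0.0012034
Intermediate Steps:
W(G, D) = 0
1/(W(-31, 6) + 831) = 1/(0 + 831) = 1/831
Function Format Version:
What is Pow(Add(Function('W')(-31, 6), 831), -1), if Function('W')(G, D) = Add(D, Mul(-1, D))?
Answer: Rational(1, 831) ≈ 0.0012034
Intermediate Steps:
Function('W')(G, D) = 0
Pow(Add(Function('W')(-31, 6), 831), -1) = Pow(Add(0, 831), -1) = Pow(831, -1) = Rational(1, 831)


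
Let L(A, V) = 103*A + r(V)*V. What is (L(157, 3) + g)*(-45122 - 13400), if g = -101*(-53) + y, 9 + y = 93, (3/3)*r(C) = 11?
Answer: -1266474602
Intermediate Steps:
r(C) = 11
y = 84 (y = -9 + 93 = 84)
L(A, V) = 11*V + 103*A (L(A, V) = 103*A + 11*V = 11*V + 103*A)
g = 5437 (g = -101*(-53) + 84 = 5353 + 84 = 5437)
(L(157, 3) + g)*(-45122 - 13400) = ((11*3 + 103*157) + 5437)*(-45122 - 13400) = ((33 + 16171) + 5437)*(-58522) = (16204 + 5437)*(-58522) = 21641*(-58522) = -1266474602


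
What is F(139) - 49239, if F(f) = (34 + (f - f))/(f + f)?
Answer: -6844204/139 ≈ -49239.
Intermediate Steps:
F(f) = 17/f (F(f) = (34 + 0)/((2*f)) = 34*(1/(2*f)) = 17/f)
F(139) - 49239 = 17/139 - 49239 = -6844204/139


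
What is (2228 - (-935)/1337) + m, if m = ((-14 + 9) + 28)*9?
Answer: 3256530/1337 ≈ 2435.7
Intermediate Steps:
m = 207 (m = (-5 + 28)*9 = 23*9 = 207)
(2228 - (-935)/1337) + m = (2228 - (-935)/1337) + 207 = (2228 - 1*(-935/1337)) + 207 = (2228 + 935/1337) + 207 = 2979771/1337 + 207 = 3256530/1337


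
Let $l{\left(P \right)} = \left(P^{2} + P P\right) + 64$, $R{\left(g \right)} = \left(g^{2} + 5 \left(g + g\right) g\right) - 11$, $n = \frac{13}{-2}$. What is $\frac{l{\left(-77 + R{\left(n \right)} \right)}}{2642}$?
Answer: $\frac{2271561}{21136} \approx 107.47$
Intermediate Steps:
$n = - \frac{13}{2}$ ($n = 13 \left(- \frac{1}{2}\right) = - \frac{13}{2} \approx -6.5$)
$R{\left(g \right)} = -11 + 11 g^{2}$ ($R{\left(g \right)} = \left(g^{2} + 5 \cdot 2 g g\right) - 11 = \left(g^{2} + 10 g g\right) - 11 = \left(g^{2} + 10 g^{2}\right) - 11 = 11 g^{2} - 11 = -11 + 11 g^{2}$)
$l{\left(P \right)} = 64 + 2 P^{2}$ ($l{\left(P \right)} = \left(P^{2} + P^{2}\right) + 64 = 2 P^{2} + 64 = 64 + 2 P^{2}$)
$\frac{l{\left(-77 + R{\left(n \right)} \right)}}{2642} = \frac{64 + 2 \left(-77 - \left(11 - 11 \left(- \frac{13}{2}\right)^{2}\right)\right)^{2}}{2642} = \left(64 + 2 \left(-77 + \left(-11 + 11 \cdot \frac{169}{4}\right)\right)^{2}\right) \frac{1}{2642} = \left(64 + 2 \left(-77 + \left(-11 + \frac{1859}{4}\right)\right)^{2}\right) \frac{1}{2642} = \left(64 + 2 \left(-77 + \frac{1815}{4}\right)^{2}\right) \frac{1}{2642} = \left(64 + 2 \left(\frac{1507}{4}\right)^{2}\right) \frac{1}{2642} = \left(64 + 2 \cdot \frac{2271049}{16}\right) \frac{1}{2642} = \left(64 + \frac{2271049}{8}\right) \frac{1}{2642} = \frac{2271561}{8} \cdot \frac{1}{2642} = \frac{2271561}{21136}$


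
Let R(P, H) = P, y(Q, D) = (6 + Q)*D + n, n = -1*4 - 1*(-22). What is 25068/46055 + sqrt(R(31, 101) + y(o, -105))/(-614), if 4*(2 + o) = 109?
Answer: 25068/46055 - I*sqrt(12929)/1228 ≈ 0.54431 - 0.092594*I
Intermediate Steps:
o = 101/4 (o = -2 + (1/4)*109 = -2 + 109/4 = 101/4 ≈ 25.250)
n = 18 (n = -4 + 22 = 18)
y(Q, D) = 18 + D*(6 + Q) (y(Q, D) = (6 + Q)*D + 18 = D*(6 + Q) + 18 = 18 + D*(6 + Q))
25068/46055 + sqrt(R(31, 101) + y(o, -105))/(-614) = 25068/46055 + sqrt(31 + (18 + 6*(-105) - 105*101/4))/(-614) = 25068*(1/46055) + sqrt(31 + (18 - 630 - 10605/4))*(-1/614) = 25068/46055 + sqrt(31 - 13053/4)*(-1/614) = 25068/46055 + sqrt(-12929/4)*(-1/614) = 25068/46055 + (I*sqrt(12929)/2)*(-1/614) = 25068/46055 - I*sqrt(12929)/1228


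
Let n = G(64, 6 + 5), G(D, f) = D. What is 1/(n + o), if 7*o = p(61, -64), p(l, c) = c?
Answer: 7/384 ≈ 0.018229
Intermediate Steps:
o = -64/7 (o = (⅐)*(-64) = -64/7 ≈ -9.1429)
n = 64
1/(n + o) = 1/(64 - 64/7) = 1/(384/7) = 7/384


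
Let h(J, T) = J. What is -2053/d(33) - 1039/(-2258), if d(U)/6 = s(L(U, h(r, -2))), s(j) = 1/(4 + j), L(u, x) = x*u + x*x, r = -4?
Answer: 259600861/6774 ≈ 38323.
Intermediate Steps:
L(u, x) = x² + u*x (L(u, x) = u*x + x² = x² + u*x)
d(U) = 6/(20 - 4*U) (d(U) = 6/(4 - 4*(U - 4)) = 6/(4 - 4*(-4 + U)) = 6/(4 + (16 - 4*U)) = 6/(20 - 4*U))
-2053/d(33) - 1039/(-2258) = -2053/((-3/(-10 + 2*33))) - 1039/(-2258) = -2053/((-3/(-10 + 66))) - 1039*(-1/2258) = -2053/((-3/56)) + 1039/2258 = -2053/((-3*1/56)) + 1039/2258 = -2053/(-3/56) + 1039/2258 = -2053*(-56/3) + 1039/2258 = 114968/3 + 1039/2258 = 259600861/6774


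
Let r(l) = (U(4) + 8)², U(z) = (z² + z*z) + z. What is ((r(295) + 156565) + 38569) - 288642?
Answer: -91572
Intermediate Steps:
U(z) = z + 2*z² (U(z) = (z² + z²) + z = 2*z² + z = z + 2*z²)
r(l) = 1936 (r(l) = (4*(1 + 2*4) + 8)² = (4*(1 + 8) + 8)² = (4*9 + 8)² = (36 + 8)² = 44² = 1936)
((r(295) + 156565) + 38569) - 288642 = ((1936 + 156565) + 38569) - 288642 = (158501 + 38569) - 288642 = 197070 - 288642 = -91572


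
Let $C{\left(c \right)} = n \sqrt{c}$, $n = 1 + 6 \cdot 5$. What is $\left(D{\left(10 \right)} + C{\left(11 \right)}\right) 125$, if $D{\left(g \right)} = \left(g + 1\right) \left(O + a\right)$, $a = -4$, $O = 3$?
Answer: $-1375 + 3875 \sqrt{11} \approx 11477.0$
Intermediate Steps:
$n = 31$ ($n = 1 + 30 = 31$)
$D{\left(g \right)} = -1 - g$ ($D{\left(g \right)} = \left(g + 1\right) \left(3 - 4\right) = \left(1 + g\right) \left(-1\right) = -1 - g$)
$C{\left(c \right)} = 31 \sqrt{c}$
$\left(D{\left(10 \right)} + C{\left(11 \right)}\right) 125 = \left(\left(-1 - 10\right) + 31 \sqrt{11}\right) 125 = \left(-11 + 31 \sqrt{11}\right) 125 = -1375 + 3875 \sqrt{11}$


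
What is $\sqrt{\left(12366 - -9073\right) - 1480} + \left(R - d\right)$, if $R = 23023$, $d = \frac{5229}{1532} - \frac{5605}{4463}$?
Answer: $\frac{157400776101}{6837316} + \sqrt{19959} \approx 23162.0$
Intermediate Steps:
$d = \frac{14750167}{6837316}$ ($d = 5229 \cdot \frac{1}{1532} - \frac{5605}{4463} = \frac{5229}{1532} - \frac{5605}{4463} = \frac{14750167}{6837316} \approx 2.1573$)
$\sqrt{\left(12366 - -9073\right) - 1480} + \left(R - d\right) = \sqrt{\left(12366 - -9073\right) - 1480} + \left(23023 - \frac{14750167}{6837316}\right) = \sqrt{\left(12366 + 9073\right) - 1480} + \left(23023 - \frac{14750167}{6837316}\right) = \sqrt{21439 - 1480} + \frac{157400776101}{6837316} = \sqrt{19959} + \frac{157400776101}{6837316} = \frac{157400776101}{6837316} + \sqrt{19959}$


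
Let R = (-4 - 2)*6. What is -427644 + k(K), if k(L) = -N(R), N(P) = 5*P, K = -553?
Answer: -427464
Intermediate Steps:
R = -36 (R = -6*6 = -36)
k(L) = 180 (k(L) = -5*(-36) = -1*(-180) = 180)
-427644 + k(K) = -427644 + 180 = -427464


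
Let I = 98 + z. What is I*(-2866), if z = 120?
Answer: -624788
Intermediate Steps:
I = 218 (I = 98 + 120 = 218)
I*(-2866) = 218*(-2866) = -624788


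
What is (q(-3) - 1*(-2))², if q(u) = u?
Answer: 1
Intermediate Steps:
(q(-3) - 1*(-2))² = (-3 - 1*(-2))² = (-3 + 2)² = (-1)² = 1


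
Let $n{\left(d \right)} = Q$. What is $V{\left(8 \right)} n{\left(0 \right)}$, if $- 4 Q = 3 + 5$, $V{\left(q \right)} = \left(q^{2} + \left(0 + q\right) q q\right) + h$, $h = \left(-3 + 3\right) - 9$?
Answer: $-1134$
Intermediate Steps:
$h = -9$ ($h = 0 - 9 = -9$)
$V{\left(q \right)} = -9 + q^{2} + q^{3}$ ($V{\left(q \right)} = \left(q^{2} + \left(0 + q\right) q q\right) - 9 = \left(q^{2} + q q q\right) - 9 = \left(q^{2} + q^{2} q\right) - 9 = \left(q^{2} + q^{3}\right) - 9 = -9 + q^{2} + q^{3}$)
$Q = -2$ ($Q = - \frac{3 + 5}{4} = \left(- \frac{1}{4}\right) 8 = -2$)
$n{\left(d \right)} = -2$
$V{\left(8 \right)} n{\left(0 \right)} = \left(-9 + 8^{2} + 8^{3}\right) \left(-2\right) = \left(-9 + 64 + 512\right) \left(-2\right) = 567 \left(-2\right) = -1134$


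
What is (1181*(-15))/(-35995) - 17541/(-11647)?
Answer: 167542980/83846753 ≈ 1.9982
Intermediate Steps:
(1181*(-15))/(-35995) - 17541/(-11647) = -17715*(-1/35995) - 17541*(-1/11647) = 3543/7199 + 17541/11647 = 167542980/83846753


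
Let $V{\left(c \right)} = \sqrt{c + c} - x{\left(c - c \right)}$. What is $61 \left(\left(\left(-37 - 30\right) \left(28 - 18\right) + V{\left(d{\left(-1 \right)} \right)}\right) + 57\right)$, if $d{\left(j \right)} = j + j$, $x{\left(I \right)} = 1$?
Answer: $-37454 + 122 i \approx -37454.0 + 122.0 i$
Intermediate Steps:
$d{\left(j \right)} = 2 j$
$V{\left(c \right)} = -1 + \sqrt{2} \sqrt{c}$ ($V{\left(c \right)} = \sqrt{c + c} - 1 = \sqrt{2 c} - 1 = \sqrt{2} \sqrt{c} - 1 = -1 + \sqrt{2} \sqrt{c}$)
$61 \left(\left(\left(-37 - 30\right) \left(28 - 18\right) + V{\left(d{\left(-1 \right)} \right)}\right) + 57\right) = 61 \left(\left(\left(-37 - 30\right) \left(28 - 18\right) - \left(1 - \sqrt{2} \sqrt{2 \left(-1\right)}\right)\right) + 57\right) = 61 \left(\left(\left(-67\right) 10 - \left(1 - \sqrt{2} \sqrt{-2}\right)\right) + 57\right) = 61 \left(\left(-670 - \left(1 - \sqrt{2} i \sqrt{2}\right)\right) + 57\right) = 61 \left(\left(-670 - \left(1 - 2 i\right)\right) + 57\right) = 61 \left(\left(-671 + 2 i\right) + 57\right) = 61 \left(-614 + 2 i\right) = -37454 + 122 i$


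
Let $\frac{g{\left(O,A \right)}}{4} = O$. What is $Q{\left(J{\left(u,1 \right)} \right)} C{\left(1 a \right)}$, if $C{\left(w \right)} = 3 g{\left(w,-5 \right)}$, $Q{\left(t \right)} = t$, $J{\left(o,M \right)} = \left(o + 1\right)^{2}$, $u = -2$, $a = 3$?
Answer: $36$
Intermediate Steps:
$g{\left(O,A \right)} = 4 O$
$J{\left(o,M \right)} = \left(1 + o\right)^{2}$
$C{\left(w \right)} = 12 w$ ($C{\left(w \right)} = 3 \cdot 4 w = 12 w$)
$Q{\left(J{\left(u,1 \right)} \right)} C{\left(1 a \right)} = \left(1 - 2\right)^{2} \cdot 12 \cdot 1 \cdot 3 = \left(-1\right)^{2} \cdot 12 \cdot 3 = 1 \cdot 36 = 36$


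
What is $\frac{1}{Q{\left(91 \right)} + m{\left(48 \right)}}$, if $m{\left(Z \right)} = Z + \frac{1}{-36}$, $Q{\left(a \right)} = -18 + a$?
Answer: $\frac{36}{4355} \approx 0.0082664$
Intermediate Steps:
$m{\left(Z \right)} = - \frac{1}{36} + Z$ ($m{\left(Z \right)} = Z - \frac{1}{36} = - \frac{1}{36} + Z$)
$\frac{1}{Q{\left(91 \right)} + m{\left(48 \right)}} = \frac{1}{\left(-18 + 91\right) + \left(- \frac{1}{36} + 48\right)} = \frac{1}{73 + \frac{1727}{36}} = \frac{1}{\frac{4355}{36}} = \frac{36}{4355}$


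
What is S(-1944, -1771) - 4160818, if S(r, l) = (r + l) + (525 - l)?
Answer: -4162237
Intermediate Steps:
S(r, l) = 525 + r (S(r, l) = (l + r) + (525 - l) = 525 + r)
S(-1944, -1771) - 4160818 = (525 - 1944) - 4160818 = -1419 - 4160818 = -4162237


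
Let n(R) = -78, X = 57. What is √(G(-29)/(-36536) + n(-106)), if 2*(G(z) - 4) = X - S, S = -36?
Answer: I*√26030607539/18268 ≈ 8.8318*I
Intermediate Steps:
G(z) = 101/2 (G(z) = 4 + (57 - 1*(-36))/2 = 4 + (57 + 36)/2 = 4 + (½)*93 = 4 + 93/2 = 101/2)
√(G(-29)/(-36536) + n(-106)) = √((101/2)/(-36536) - 78) = √((101/2)*(-1/36536) - 78) = √(-101/73072 - 78) = √(-5699717/73072) = I*√26030607539/18268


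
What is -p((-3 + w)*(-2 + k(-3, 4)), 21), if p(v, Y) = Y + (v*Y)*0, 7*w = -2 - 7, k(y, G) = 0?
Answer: -21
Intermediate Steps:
w = -9/7 (w = (-2 - 7)/7 = (1/7)*(-9) = -9/7 ≈ -1.2857)
p(v, Y) = Y (p(v, Y) = Y + (Y*v)*0 = Y + 0 = Y)
-p((-3 + w)*(-2 + k(-3, 4)), 21) = -1*21 = -21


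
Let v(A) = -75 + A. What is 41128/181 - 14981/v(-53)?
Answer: 7975945/23168 ≈ 344.27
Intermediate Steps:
41128/181 - 14981/v(-53) = 41128/181 - 14981/(-75 - 53) = 41128*(1/181) - 14981/(-128) = 41128/181 - 14981*(-1/128) = 41128/181 + 14981/128 = 7975945/23168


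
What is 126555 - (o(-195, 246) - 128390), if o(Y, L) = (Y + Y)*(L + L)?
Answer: 446825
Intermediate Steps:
o(Y, L) = 4*L*Y (o(Y, L) = (2*Y)*(2*L) = 4*L*Y)
126555 - (o(-195, 246) - 128390) = 126555 - (4*246*(-195) - 128390) = 126555 - (-191880 - 128390) = 126555 - 1*(-320270) = 126555 + 320270 = 446825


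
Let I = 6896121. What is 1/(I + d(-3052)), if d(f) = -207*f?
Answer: 1/7527885 ≈ 1.3284e-7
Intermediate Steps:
1/(I + d(-3052)) = 1/(6896121 - 207*(-3052)) = 1/(6896121 + 631764) = 1/7527885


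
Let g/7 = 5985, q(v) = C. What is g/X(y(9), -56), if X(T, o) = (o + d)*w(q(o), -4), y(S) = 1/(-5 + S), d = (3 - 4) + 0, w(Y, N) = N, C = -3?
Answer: 735/4 ≈ 183.75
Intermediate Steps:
q(v) = -3
d = -1 (d = -1 + 0 = -1)
g = 41895 (g = 7*5985 = 41895)
X(T, o) = 4 - 4*o (X(T, o) = (o - 1)*(-4) = (-1 + o)*(-4) = 4 - 4*o)
g/X(y(9), -56) = 41895/(4 - 4*(-56)) = 41895/(4 + 224) = 41895/228 = 41895*(1/228) = 735/4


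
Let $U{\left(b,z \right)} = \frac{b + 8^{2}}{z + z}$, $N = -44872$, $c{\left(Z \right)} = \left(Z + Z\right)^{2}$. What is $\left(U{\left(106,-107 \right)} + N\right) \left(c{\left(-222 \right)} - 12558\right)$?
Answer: $- \frac{886230778842}{107} \approx -8.2825 \cdot 10^{9}$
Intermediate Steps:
$c{\left(Z \right)} = 4 Z^{2}$ ($c{\left(Z \right)} = \left(2 Z\right)^{2} = 4 Z^{2}$)
$U{\left(b,z \right)} = \frac{64 + b}{2 z}$ ($U{\left(b,z \right)} = \frac{b + 64}{2 z} = \left(64 + b\right) \frac{1}{2 z} = \frac{64 + b}{2 z}$)
$\left(U{\left(106,-107 \right)} + N\right) \left(c{\left(-222 \right)} - 12558\right) = \left(\frac{64 + 106}{2 \left(-107\right)} - 44872\right) \left(4 \left(-222\right)^{2} - 12558\right) = \left(\frac{1}{2} \left(- \frac{1}{107}\right) 170 - 44872\right) \left(4 \cdot 49284 - 12558\right) = \left(- \frac{85}{107} - 44872\right) \left(197136 - 12558\right) = \left(- \frac{4801389}{107}\right) 184578 = - \frac{886230778842}{107}$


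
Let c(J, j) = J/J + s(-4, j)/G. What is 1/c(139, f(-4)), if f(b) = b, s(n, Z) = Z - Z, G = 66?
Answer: 1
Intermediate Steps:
s(n, Z) = 0
c(J, j) = 1 (c(J, j) = J/J + 0/66 = 1 + 0*(1/66) = 1 + 0 = 1)
1/c(139, f(-4)) = 1/1 = 1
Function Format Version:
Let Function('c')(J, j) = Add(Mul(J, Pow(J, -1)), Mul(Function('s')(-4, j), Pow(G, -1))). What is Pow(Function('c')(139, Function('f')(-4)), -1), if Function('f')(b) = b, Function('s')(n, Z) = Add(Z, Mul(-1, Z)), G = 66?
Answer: 1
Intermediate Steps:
Function('s')(n, Z) = 0
Function('c')(J, j) = 1 (Function('c')(J, j) = Add(Mul(J, Pow(J, -1)), Mul(0, Pow(66, -1))) = Add(1, Mul(0, Rational(1, 66))) = Add(1, 0) = 1)
Pow(Function('c')(139, Function('f')(-4)), -1) = Pow(1, -1) = 1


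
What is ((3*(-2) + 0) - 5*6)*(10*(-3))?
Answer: 1080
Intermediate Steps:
((3*(-2) + 0) - 5*6)*(10*(-3)) = ((-6 + 0) - 30)*(-30) = (-6 - 30)*(-30) = -36*(-30) = 1080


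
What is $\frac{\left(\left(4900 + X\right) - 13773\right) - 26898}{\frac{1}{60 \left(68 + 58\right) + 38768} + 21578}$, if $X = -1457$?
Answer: $- \frac{1724698784}{999665585} \approx -1.7253$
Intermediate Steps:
$\frac{\left(\left(4900 + X\right) - 13773\right) - 26898}{\frac{1}{60 \left(68 + 58\right) + 38768} + 21578} = \frac{\left(\left(4900 - 1457\right) - 13773\right) - 26898}{\frac{1}{60 \left(68 + 58\right) + 38768} + 21578} = \frac{\left(3443 - 13773\right) - 26898}{\frac{1}{60 \cdot 126 + 38768} + 21578} = \frac{-10330 - 26898}{\frac{1}{7560 + 38768} + 21578} = - \frac{37228}{\frac{1}{46328} + 21578} = - \frac{37228}{\frac{999665585}{46328}} = \left(-37228\right) \frac{46328}{999665585} = - \frac{1724698784}{999665585}$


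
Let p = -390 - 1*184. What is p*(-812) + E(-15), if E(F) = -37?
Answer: 466051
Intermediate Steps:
p = -574 (p = -390 - 184 = -574)
p*(-812) + E(-15) = -574*(-812) - 37 = 466088 - 37 = 466051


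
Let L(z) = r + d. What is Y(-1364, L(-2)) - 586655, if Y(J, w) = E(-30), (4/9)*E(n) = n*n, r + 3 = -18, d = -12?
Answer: -584630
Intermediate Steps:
r = -21 (r = -3 - 18 = -21)
E(n) = 9*n²/4 (E(n) = 9*(n*n)/4 = 9*n²/4)
L(z) = -33 (L(z) = -21 - 12 = -33)
Y(J, w) = 2025 (Y(J, w) = (9/4)*(-30)² = (9/4)*900 = 2025)
Y(-1364, L(-2)) - 586655 = 2025 - 586655 = -584630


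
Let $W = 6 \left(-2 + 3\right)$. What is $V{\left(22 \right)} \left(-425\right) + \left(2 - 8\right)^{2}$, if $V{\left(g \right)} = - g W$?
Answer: $56136$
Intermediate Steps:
$W = 6$ ($W = 6 \cdot 1 = 6$)
$V{\left(g \right)} = - 6 g$ ($V{\left(g \right)} = - g 6 = - 6 g$)
$V{\left(22 \right)} \left(-425\right) + \left(2 - 8\right)^{2} = \left(-6\right) 22 \left(-425\right) + \left(2 - 8\right)^{2} = \left(-132\right) \left(-425\right) + \left(-6\right)^{2} = 56100 + 36 = 56136$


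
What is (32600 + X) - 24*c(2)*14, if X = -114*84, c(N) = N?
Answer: 22352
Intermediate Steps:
X = -9576
(32600 + X) - 24*c(2)*14 = (32600 - 9576) - 24*2*14 = 23024 - 48*14 = 23024 - 672 = 22352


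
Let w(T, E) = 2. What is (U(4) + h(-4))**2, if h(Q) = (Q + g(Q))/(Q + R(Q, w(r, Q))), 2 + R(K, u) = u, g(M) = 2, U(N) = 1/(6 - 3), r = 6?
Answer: 25/36 ≈ 0.69444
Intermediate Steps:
U(N) = 1/3
R(K, u) = -2 + u
h(Q) = (2 + Q)/Q (h(Q) = (Q + 2)/(Q + (-2 + 2)) = (2 + Q)/(Q + 0) = (2 + Q)/Q)
(U(4) + h(-4))**2 = (1/3 + (2 - 4)/(-4))**2 = (1/3 - 1/4*(-2))**2 = (1/3 + 1/2)**2 = (5/6)**2 = 25/36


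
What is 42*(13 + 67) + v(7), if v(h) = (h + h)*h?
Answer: 3458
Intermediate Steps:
v(h) = 2*h**2 (v(h) = (2*h)*h = 2*h**2)
42*(13 + 67) + v(7) = 42*(13 + 67) + 2*7**2 = 42*80 + 2*49 = 3360 + 98 = 3458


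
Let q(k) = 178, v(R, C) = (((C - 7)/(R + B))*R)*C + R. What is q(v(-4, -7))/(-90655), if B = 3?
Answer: -178/90655 ≈ -0.0019635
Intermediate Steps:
v(R, C) = R + C*R*(-7 + C)/(3 + R) (v(R, C) = (((C - 7)/(R + 3))*R)*C + R = (((-7 + C)/(3 + R))*R)*C + R = (R*(-7 + C)/(3 + R))*C + R = C*R*(-7 + C)/(3 + R) + R = R + C*R*(-7 + C)/(3 + R))
q(v(-4, -7))/(-90655) = 178/(-90655) = 178*(-1/90655) = -178/90655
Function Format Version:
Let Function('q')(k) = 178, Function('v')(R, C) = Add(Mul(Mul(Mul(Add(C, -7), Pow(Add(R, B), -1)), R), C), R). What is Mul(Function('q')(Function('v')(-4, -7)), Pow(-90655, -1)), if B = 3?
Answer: Rational(-178, 90655) ≈ -0.0019635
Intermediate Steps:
Function('v')(R, C) = Add(R, Mul(C, R, Pow(Add(3, R), -1), Add(-7, C))) (Function('v')(R, C) = Add(Mul(Mul(Mul(Add(C, -7), Pow(Add(R, 3), -1)), R), C), R) = Add(Mul(Mul(Mul(Add(-7, C), Pow(Add(3, R), -1)), R), C), R) = Add(Mul(Mul(Mul(Pow(Add(3, R), -1), Add(-7, C)), R), C), R) = Add(Mul(Mul(R, Pow(Add(3, R), -1), Add(-7, C)), C), R) = Add(Mul(C, R, Pow(Add(3, R), -1), Add(-7, C)), R) = Add(R, Mul(C, R, Pow(Add(3, R), -1), Add(-7, C))))
Mul(Function('q')(Function('v')(-4, -7)), Pow(-90655, -1)) = Mul(178, Pow(-90655, -1)) = Mul(178, Rational(-1, 90655)) = Rational(-178, 90655)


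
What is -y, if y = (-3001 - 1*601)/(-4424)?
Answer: -1801/2212 ≈ -0.81420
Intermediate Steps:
y = 1801/2212 (y = (-3001 - 601)*(-1/4424) = -3602*(-1/4424) = 1801/2212 ≈ 0.81420)
-y = -1*1801/2212 = -1801/2212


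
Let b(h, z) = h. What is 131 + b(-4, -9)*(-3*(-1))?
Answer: 119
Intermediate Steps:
131 + b(-4, -9)*(-3*(-1)) = 131 - (-12)*(-1) = 131 - 4*3 = 131 - 12 = 119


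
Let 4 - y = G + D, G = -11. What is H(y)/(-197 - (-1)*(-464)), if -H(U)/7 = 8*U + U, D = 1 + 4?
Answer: 630/661 ≈ 0.95310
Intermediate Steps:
D = 5
y = 10 (y = 4 - (-11 + 5) = 4 - 1*(-6) = 4 + 6 = 10)
H(U) = -63*U (H(U) = -7*(8*U + U) = -63*U)
H(y)/(-197 - (-1)*(-464)) = (-63*10)/(-197 - (-1)*(-464)) = -630/(-197 - 1*464) = -630/(-197 - 464) = -630/(-661) = -630*(-1/661) = 630/661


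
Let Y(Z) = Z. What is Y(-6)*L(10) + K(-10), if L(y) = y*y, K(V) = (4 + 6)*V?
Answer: -700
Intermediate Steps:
K(V) = 10*V
L(y) = y**2
Y(-6)*L(10) + K(-10) = -6*10**2 + 10*(-10) = -6*100 - 100 = -600 - 100 = -700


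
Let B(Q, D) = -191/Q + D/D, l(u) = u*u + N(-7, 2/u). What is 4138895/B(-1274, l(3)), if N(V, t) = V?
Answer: 1054590446/293 ≈ 3.5993e+6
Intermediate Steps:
l(u) = -7 + u² (l(u) = u*u - 7 = u² - 7 = -7 + u²)
B(Q, D) = 1 - 191/Q (B(Q, D) = -191/Q + 1 = 1 - 191/Q)
4138895/B(-1274, l(3)) = 4138895/(((-191 - 1274)/(-1274))) = 4138895/((-1/1274*(-1465))) = 4138895/(1465/1274) = 4138895*(1274/1465) = 1054590446/293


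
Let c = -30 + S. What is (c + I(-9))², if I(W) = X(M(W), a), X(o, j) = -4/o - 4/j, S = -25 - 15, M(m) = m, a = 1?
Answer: 438244/81 ≈ 5410.4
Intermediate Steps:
S = -40
X(o, j) = -4/j - 4/o
I(W) = -4 - 4/W (I(W) = -4/1 - 4/W = -4*1 - 4/W = -4 - 4/W)
c = -70 (c = -30 - 40 = -70)
(c + I(-9))² = (-70 + (-4 - 4/(-9)))² = (-70 + (-4 - 4*(-⅑)))² = (-70 + (-4 + 4/9))² = (-70 - 32/9)² = (-662/9)² = 438244/81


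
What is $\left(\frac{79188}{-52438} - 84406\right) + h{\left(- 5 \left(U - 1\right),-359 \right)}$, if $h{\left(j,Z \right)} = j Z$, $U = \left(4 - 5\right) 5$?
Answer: $- \frac{2495459138}{26219} \approx -95178.0$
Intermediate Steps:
$U = -5$ ($U = \left(-1\right) 5 = -5$)
$h{\left(j,Z \right)} = Z j$
$\left(\frac{79188}{-52438} - 84406\right) + h{\left(- 5 \left(U - 1\right),-359 \right)} = \left(\frac{79188}{-52438} - 84406\right) - 359 \left(- 5 \left(-5 - 1\right)\right) = \left(79188 \left(- \frac{1}{52438}\right) - 84406\right) - 359 \left(\left(-5\right) \left(-6\right)\right) = \left(- \frac{39594}{26219} - 84406\right) - 10770 = - \frac{2213080508}{26219} - 10770 = - \frac{2495459138}{26219}$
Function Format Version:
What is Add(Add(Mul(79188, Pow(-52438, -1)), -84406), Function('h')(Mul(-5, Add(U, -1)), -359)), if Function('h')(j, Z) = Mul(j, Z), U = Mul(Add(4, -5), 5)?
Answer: Rational(-2495459138, 26219) ≈ -95178.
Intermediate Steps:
U = -5 (U = Mul(-1, 5) = -5)
Function('h')(j, Z) = Mul(Z, j)
Add(Add(Mul(79188, Pow(-52438, -1)), -84406), Function('h')(Mul(-5, Add(U, -1)), -359)) = Add(Add(Mul(79188, Pow(-52438, -1)), -84406), Mul(-359, Mul(-5, Add(-5, -1)))) = Add(Add(Mul(79188, Rational(-1, 52438)), -84406), Mul(-359, Mul(-5, -6))) = Add(Add(Rational(-39594, 26219), -84406), Mul(-359, 30)) = Add(Rational(-2213080508, 26219), -10770) = Rational(-2495459138, 26219)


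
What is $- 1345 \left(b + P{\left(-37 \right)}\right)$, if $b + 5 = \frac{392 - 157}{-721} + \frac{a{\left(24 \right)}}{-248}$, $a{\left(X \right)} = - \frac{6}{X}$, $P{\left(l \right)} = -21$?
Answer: $\frac{25324239695}{715232} \approx 35407.0$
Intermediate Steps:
$b = - \frac{3808559}{715232}$ ($b = -5 + \left(\frac{392 - 157}{-721} + \frac{\left(-6\right) \frac{1}{24}}{-248}\right) = -5 + \left(235 \left(- \frac{1}{721}\right) + \left(-6\right) \frac{1}{24} \left(- \frac{1}{248}\right)\right) = -5 - \frac{232399}{715232} = - \frac{3808559}{715232} \approx -5.3249$)
$- 1345 \left(b + P{\left(-37 \right)}\right) = - 1345 \left(- \frac{3808559}{715232} - 21\right) = \left(-1345\right) \left(- \frac{18828431}{715232}\right) = \frac{25324239695}{715232}$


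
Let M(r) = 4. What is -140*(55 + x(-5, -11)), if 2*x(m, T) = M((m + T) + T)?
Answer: -7980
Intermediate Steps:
x(m, T) = 2 (x(m, T) = (1/2)*4 = 2)
-140*(55 + x(-5, -11)) = -140*(55 + 2) = -140*57 = -7980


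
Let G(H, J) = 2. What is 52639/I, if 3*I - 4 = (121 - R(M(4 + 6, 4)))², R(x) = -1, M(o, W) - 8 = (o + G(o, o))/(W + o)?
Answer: 157917/14888 ≈ 10.607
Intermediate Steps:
M(o, W) = 8 + (2 + o)/(W + o) (M(o, W) = 8 + (o + 2)/(W + o) = 8 + (2 + o)/(W + o))
I = 14888/3 (I = 4/3 + (121 - 1*(-1))²/3 = 4/3 + (121 + 1)²/3 = 4/3 + (⅓)*122² = 4/3 + (⅓)*14884 = 4/3 + 14884/3 = 14888/3 ≈ 4962.7)
52639/I = 52639/(14888/3) = 52639*(3/14888) = 157917/14888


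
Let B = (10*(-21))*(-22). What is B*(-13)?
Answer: -60060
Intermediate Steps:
B = 4620 (B = -210*(-22) = 4620)
B*(-13) = 4620*(-13) = -60060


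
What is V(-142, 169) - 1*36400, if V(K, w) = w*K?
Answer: -60398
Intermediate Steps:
V(K, w) = K*w
V(-142, 169) - 1*36400 = -142*169 - 1*36400 = -23998 - 36400 = -60398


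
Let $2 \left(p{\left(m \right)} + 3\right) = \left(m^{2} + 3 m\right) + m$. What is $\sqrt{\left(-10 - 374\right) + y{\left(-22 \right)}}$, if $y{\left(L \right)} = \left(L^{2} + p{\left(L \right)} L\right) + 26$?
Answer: $2 i \sqrt{1041} \approx 64.529 i$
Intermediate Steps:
$p{\left(m \right)} = -3 + \frac{m^{2}}{2} + 2 m$ ($p{\left(m \right)} = -3 + \frac{\left(m^{2} + 3 m\right) + m}{2} = -3 + \frac{m^{2} + 4 m}{2} = -3 + \left(\frac{m^{2}}{2} + 2 m\right) = -3 + \frac{m^{2}}{2} + 2 m$)
$y{\left(L \right)} = 26 + L^{2} + L \left(-3 + \frac{L^{2}}{2} + 2 L\right)$ ($y{\left(L \right)} = \left(L^{2} + \left(-3 + \frac{L^{2}}{2} + 2 L\right) L\right) + 26 = \left(L^{2} + L \left(-3 + \frac{L^{2}}{2} + 2 L\right)\right) + 26 = 26 + L^{2} + L \left(-3 + \frac{L^{2}}{2} + 2 L\right)$)
$\sqrt{\left(-10 - 374\right) + y{\left(-22 \right)}} = \sqrt{\left(-10 - 374\right) + \left(26 + \frac{\left(-22\right)^{3}}{2} - -66 + 3 \left(-22\right)^{2}\right)} = \sqrt{\left(-10 - 374\right) + \left(26 + \frac{1}{2} \left(-10648\right) + 66 + 3 \cdot 484\right)} = \sqrt{-384 + \left(26 - 5324 + 66 + 1452\right)} = \sqrt{-384 - 3780} = \sqrt{-4164} = 2 i \sqrt{1041}$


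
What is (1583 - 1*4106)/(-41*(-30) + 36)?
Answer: -841/422 ≈ -1.9929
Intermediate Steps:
(1583 - 1*4106)/(-41*(-30) + 36) = (1583 - 4106)/(1230 + 36) = -2523/1266 = -2523*1/1266 = -841/422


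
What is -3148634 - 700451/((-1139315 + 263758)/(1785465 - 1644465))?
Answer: -2658044948138/875557 ≈ -3.0358e+6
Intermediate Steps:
-3148634 - 700451/((-1139315 + 263758)/(1785465 - 1644465)) = -3148634 - 700451/((-875557/141000)) = -3148634 - 700451/((-875557*1/141000)) = -3148634 - 700451/(-875557/141000) = -3148634 - 700451*(-141000)/875557 = -3148634 - 1*(-98763591000/875557) = -3148634 + 98763591000/875557 = -2658044948138/875557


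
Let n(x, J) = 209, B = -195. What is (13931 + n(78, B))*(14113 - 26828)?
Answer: -179790100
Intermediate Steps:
(13931 + n(78, B))*(14113 - 26828) = (13931 + 209)*(14113 - 26828) = 14140*(-12715) = -179790100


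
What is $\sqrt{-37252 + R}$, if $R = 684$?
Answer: $2 i \sqrt{9142} \approx 191.23 i$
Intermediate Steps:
$\sqrt{-37252 + R} = \sqrt{-37252 + 684} = \sqrt{-36568} = 2 i \sqrt{9142}$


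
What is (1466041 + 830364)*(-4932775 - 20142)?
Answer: -11373903363385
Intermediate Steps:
(1466041 + 830364)*(-4932775 - 20142) = 2296405*(-4952917) = -11373903363385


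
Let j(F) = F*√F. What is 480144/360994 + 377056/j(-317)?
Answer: 240072/180497 + 377056*I*√317/100489 ≈ 1.3301 + 66.806*I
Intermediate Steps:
j(F) = F^(3/2)
480144/360994 + 377056/j(-317) = 480144/360994 + 377056/((-317)^(3/2)) = 480144*(1/360994) + 377056/((-317*I*√317)) = 240072/180497 + 377056*(I*√317/100489) = 240072/180497 + 377056*I*√317/100489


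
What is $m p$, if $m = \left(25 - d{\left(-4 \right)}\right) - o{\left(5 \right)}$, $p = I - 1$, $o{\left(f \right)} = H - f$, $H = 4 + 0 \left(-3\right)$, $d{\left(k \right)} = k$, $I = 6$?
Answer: $150$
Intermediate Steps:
$H = 4$ ($H = 4 + 0 = 4$)
$o{\left(f \right)} = 4 - f$
$p = 5$ ($p = 6 - 1 = 5$)
$m = 30$ ($m = \left(25 - -4\right) - \left(4 - 5\right) = \left(25 + 4\right) - \left(4 - 5\right) = 29 - -1 = 29 + 1 = 30$)
$m p = 30 \cdot 5 = 150$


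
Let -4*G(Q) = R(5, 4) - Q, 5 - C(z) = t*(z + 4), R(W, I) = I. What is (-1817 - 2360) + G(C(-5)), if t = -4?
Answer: -16711/4 ≈ -4177.8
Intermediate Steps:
C(z) = 21 + 4*z (C(z) = 5 - (-4)*(z + 4) = 5 - (-4)*(4 + z) = 5 - (-16 - 4*z) = 5 + (16 + 4*z) = 21 + 4*z)
G(Q) = -1 + Q/4 (G(Q) = -(4 - Q)/4 = -1 + Q/4)
(-1817 - 2360) + G(C(-5)) = (-1817 - 2360) + (-1 + (21 + 4*(-5))/4) = -4177 + (-1 + (21 - 20)/4) = -4177 + (-1 + (¼)*1) = -4177 + (-1 + ¼) = -4177 - ¾ = -16711/4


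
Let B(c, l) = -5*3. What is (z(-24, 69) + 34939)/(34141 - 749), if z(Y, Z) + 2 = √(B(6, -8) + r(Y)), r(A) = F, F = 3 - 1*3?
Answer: 34937/33392 + I*√15/33392 ≈ 1.0463 + 0.00011599*I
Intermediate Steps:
F = 0 (F = 3 - 3 = 0)
r(A) = 0
B(c, l) = -15
z(Y, Z) = -2 + I*√15 (z(Y, Z) = -2 + √(-15 + 0) = -2 + √(-15) = -2 + I*√15)
(z(-24, 69) + 34939)/(34141 - 749) = ((-2 + I*√15) + 34939)/(34141 - 749) = (34937 + I*√15)/33392 = (34937 + I*√15)*(1/33392) = 34937/33392 + I*√15/33392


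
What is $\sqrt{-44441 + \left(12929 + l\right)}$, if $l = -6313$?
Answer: $5 i \sqrt{1513} \approx 194.49 i$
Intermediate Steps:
$\sqrt{-44441 + \left(12929 + l\right)} = \sqrt{-44441 + \left(12929 - 6313\right)} = \sqrt{-44441 + 6616} = \sqrt{-37825} = 5 i \sqrt{1513}$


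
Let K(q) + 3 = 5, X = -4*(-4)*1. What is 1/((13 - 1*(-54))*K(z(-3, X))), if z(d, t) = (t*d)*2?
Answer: 1/134 ≈ 0.0074627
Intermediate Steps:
X = 16 (X = 16*1 = 16)
z(d, t) = 2*d*t (z(d, t) = (d*t)*2 = 2*d*t)
K(q) = 2 (K(q) = -3 + 5 = 2)
1/((13 - 1*(-54))*K(z(-3, X))) = 1/((13 - 1*(-54))*2) = 1/((13 + 54)*2) = 1/(67*2) = 1/134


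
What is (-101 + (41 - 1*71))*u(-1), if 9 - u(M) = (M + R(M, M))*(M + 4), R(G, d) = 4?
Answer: 0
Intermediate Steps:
u(M) = 9 - (4 + M)**2 (u(M) = 9 - (M + 4)*(M + 4) = 9 - (4 + M)*(4 + M) = 9 - (4 + M)**2)
(-101 + (41 - 1*71))*u(-1) = (-101 + (41 - 1*71))*(-7 - 1*(-1)**2 - 8*(-1)) = (-101 + (41 - 71))*(-7 - 1*1 + 8) = (-101 - 30)*(-7 - 1 + 8) = -131*0 = 0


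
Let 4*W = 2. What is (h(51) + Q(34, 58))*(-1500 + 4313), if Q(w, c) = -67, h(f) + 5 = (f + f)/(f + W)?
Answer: -20287356/103 ≈ -1.9696e+5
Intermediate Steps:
W = 1/2 (W = (1/4)*2 = 1/2 ≈ 0.50000)
h(f) = -5 + 2*f/(1/2 + f) (h(f) = -5 + (f + f)/(f + 1/2) = -5 + (2*f)/(1/2 + f) = -5 + 2*f/(1/2 + f))
(h(51) + Q(34, 58))*(-1500 + 4313) = ((-5 - 6*51)/(1 + 2*51) - 67)*(-1500 + 4313) = ((-5 - 306)/(1 + 102) - 67)*2813 = (-311/103 - 67)*2813 = -7212/103*2813 = -20287356/103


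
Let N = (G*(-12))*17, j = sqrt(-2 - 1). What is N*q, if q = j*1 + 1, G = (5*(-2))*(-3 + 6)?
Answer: 6120 + 6120*I*sqrt(3) ≈ 6120.0 + 10600.0*I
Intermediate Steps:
G = -30 (G = -10*3 = -30)
j = I*sqrt(3) (j = sqrt(-3) = I*sqrt(3) ≈ 1.732*I)
N = 6120 (N = -30*(-12)*17 = 360*17 = 6120)
q = 1 + I*sqrt(3) (q = (I*sqrt(3))*1 + 1 = I*sqrt(3) + 1 = 1 + I*sqrt(3) ≈ 1.0 + 1.732*I)
N*q = 6120*(1 + I*sqrt(3)) = 6120 + 6120*I*sqrt(3)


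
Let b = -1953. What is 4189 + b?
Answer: 2236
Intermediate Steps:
4189 + b = 4189 - 1953 = 2236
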